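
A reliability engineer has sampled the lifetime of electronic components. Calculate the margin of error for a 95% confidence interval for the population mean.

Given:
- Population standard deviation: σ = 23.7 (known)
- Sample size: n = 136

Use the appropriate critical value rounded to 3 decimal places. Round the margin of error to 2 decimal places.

The population standard deviation σ is known, so use the z-interval margin of error formula.

For 95% confidence, z* = 1.96 (from standard normal table)

Margin of error formula for z-interval: E = z* × σ/√n

E = 1.96 × 23.7/√136
  = 1.96 × 2.032258
  = 3.9832

Rounded to 2 decimal places:

3.98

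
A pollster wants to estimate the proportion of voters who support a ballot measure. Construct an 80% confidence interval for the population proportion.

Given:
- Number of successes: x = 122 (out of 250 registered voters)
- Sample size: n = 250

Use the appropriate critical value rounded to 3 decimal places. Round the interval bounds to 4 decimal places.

Sample proportion: p̂ = 122/250 = 0.488000

Check conditions for normal approximation:
  np̂ = 122 ≥ 10 ✓
  n(1-p̂) = 128 ≥ 10 ✓

The sample is large enough, so use a z-interval (normal approximation) for the proportion.

For 80% confidence, z* = 1.282 (from standard normal table)

Standard error: SE = √(p̂(1-p̂)/n) = √(0.488000×0.512000/250) = 0.03161367

Margin of error: E = z* × SE = 1.282 × 0.03161367 = 0.040529

Z-interval: p̂ ± E = 0.488000 ± 0.040529 = (0.447471, 0.528529)

Rounded to 4 decimal places:

(0.4475, 0.5285)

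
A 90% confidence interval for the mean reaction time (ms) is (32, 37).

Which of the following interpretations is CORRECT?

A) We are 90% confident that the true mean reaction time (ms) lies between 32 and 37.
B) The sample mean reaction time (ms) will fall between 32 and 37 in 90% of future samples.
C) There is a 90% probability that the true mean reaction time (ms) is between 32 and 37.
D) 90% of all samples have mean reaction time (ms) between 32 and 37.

A confidence interval represents our confidence in the procedure, not a probability statement about the parameter.

Key concept: If we repeated this sampling process many times and computed a 90% CI each time, about 90% of those intervals would contain the true population parameter.

For this specific interval (32, 37):
- Midpoint (point estimate): 34.5
- Margin of error: 2.5

The correct interpretation is the one stating confidence that the true parameter lies in the interval — option A.

A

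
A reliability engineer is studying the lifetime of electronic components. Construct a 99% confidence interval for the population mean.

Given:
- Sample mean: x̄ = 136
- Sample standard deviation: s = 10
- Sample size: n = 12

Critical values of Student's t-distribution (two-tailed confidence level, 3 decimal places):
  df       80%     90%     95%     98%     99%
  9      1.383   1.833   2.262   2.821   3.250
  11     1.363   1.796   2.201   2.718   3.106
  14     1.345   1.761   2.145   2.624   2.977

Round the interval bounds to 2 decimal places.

The population standard deviation σ is unknown (only the sample standard deviation s is given), so use a t-interval with df = n - 1 = 12 - 1 = 11.

For 99% confidence with df = 11, t* = 3.106 (from t-table)

Standard error: SE = s/√n = 10/√12 = 2.886751

Margin of error: E = t* × SE = 3.106 × 2.886751 = 8.9662

T-interval: x̄ ± E = 136 ± 8.9662 = (127.0338, 144.9662)

Rounded to 2 decimal places:

(127.03, 144.97)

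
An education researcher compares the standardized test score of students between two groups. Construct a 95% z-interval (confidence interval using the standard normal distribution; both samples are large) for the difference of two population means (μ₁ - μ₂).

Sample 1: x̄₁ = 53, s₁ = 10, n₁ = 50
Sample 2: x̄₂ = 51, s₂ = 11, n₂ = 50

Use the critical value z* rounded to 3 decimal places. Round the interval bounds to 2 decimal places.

Both samples are large (n₁ = 50 ≥ 30, n₂ = 50 ≥ 30), so a z-interval for the difference of means applies.

Point estimate: x̄₁ - x̄₂ = 53 - 51 = 2

Standard error: SE = √(s₁²/n₁ + s₂²/n₂)
= √(10²/50 + 11²/50)
= √(2.000000 + 2.420000)
= 2.102380

For 95% confidence, z* = 1.96 (from standard normal table)
Margin of error: E = z* × SE = 1.96 × 2.102380 = 4.1207

Z-interval: (x̄₁ - x̄₂) ± E = 2 ± 4.1207 = (-2.1207, 6.1207)

Rounded to 2 decimal places:

(-2.12, 6.12)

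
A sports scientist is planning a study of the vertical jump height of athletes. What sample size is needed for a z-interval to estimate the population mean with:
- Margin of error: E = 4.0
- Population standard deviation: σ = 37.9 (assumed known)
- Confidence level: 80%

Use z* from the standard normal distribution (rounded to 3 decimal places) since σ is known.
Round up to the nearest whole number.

Using z* since population σ is known (z-interval formula).

For 80% confidence, z* = 1.282 (from standard normal table)

Sample size formula for z-interval: n = (z*σ/E)²

n = (1.282 × 37.9 / 4.0)²
  = (12.146950)²
  = 147.5484

Round up to the nearest whole number: n = 148

148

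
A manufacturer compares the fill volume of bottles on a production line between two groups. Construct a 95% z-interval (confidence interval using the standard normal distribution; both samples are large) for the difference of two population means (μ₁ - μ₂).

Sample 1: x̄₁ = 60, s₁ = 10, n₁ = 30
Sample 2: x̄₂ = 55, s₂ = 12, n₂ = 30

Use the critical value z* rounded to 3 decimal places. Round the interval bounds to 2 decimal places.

Both samples are large (n₁ = 30 ≥ 30, n₂ = 30 ≥ 30), so a z-interval for the difference of means applies.

Point estimate: x̄₁ - x̄₂ = 60 - 55 = 5

Standard error: SE = √(s₁²/n₁ + s₂²/n₂)
= √(10²/30 + 12²/30)
= √(3.333333 + 4.800000)
= 2.851900

For 95% confidence, z* = 1.96 (from standard normal table)
Margin of error: E = z* × SE = 1.96 × 2.851900 = 5.5897

Z-interval: (x̄₁ - x̄₂) ± E = 5 ± 5.5897 = (-0.5897, 10.5897)

Rounded to 2 decimal places:

(-0.59, 10.59)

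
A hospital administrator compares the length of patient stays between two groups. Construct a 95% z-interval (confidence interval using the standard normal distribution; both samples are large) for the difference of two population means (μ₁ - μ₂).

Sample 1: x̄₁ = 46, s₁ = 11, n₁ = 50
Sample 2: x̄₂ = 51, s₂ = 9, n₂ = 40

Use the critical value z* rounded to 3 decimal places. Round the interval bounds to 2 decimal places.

Both samples are large (n₁ = 50 ≥ 30, n₂ = 40 ≥ 30), so a z-interval for the difference of means applies.

Point estimate: x̄₁ - x̄₂ = 46 - 51 = -5

Standard error: SE = √(s₁²/n₁ + s₂²/n₂)
= √(11²/50 + 9²/40)
= √(2.420000 + 2.025000)
= 2.108317

For 95% confidence, z* = 1.96 (from standard normal table)
Margin of error: E = z* × SE = 1.96 × 2.108317 = 4.1323

Z-interval: (x̄₁ - x̄₂) ± E = -5 ± 4.1323 = (-9.1323, -0.8677)

Rounded to 2 decimal places:

(-9.13, -0.87)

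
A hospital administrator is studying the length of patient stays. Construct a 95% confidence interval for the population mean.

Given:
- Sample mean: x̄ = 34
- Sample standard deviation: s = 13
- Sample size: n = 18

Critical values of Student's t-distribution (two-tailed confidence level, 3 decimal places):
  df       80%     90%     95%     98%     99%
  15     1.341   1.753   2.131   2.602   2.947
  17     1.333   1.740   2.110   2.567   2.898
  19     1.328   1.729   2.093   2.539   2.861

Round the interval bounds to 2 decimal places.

The population standard deviation σ is unknown (only the sample standard deviation s is given), so use a t-interval with df = n - 1 = 18 - 1 = 17.

For 95% confidence with df = 17, t* = 2.110 (from t-table)

Standard error: SE = s/√n = 13/√18 = 3.064129

Margin of error: E = t* × SE = 2.110 × 3.064129 = 6.4653

T-interval: x̄ ± E = 34 ± 6.4653 = (27.5347, 40.4653)

Rounded to 2 decimal places:

(27.53, 40.47)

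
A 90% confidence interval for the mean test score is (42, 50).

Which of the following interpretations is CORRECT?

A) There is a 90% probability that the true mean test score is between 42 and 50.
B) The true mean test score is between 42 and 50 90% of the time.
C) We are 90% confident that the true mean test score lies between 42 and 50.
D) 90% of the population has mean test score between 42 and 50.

A confidence interval represents our confidence in the procedure, not a probability statement about the parameter.

Key concept: If we repeated this sampling process many times and computed a 90% CI each time, about 90% of those intervals would contain the true population parameter.

For this specific interval (42, 50):
- Midpoint (point estimate): 46
- Margin of error: 4

The correct interpretation is the one stating confidence that the true parameter lies in the interval — option C.

C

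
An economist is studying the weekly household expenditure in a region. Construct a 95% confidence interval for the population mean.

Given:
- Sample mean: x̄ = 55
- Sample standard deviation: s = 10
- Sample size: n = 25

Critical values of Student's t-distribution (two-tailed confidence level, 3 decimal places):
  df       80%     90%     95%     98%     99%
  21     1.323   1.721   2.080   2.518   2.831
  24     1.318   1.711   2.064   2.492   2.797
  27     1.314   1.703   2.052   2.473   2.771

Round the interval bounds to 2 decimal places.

The population standard deviation σ is unknown (only the sample standard deviation s is given), so use a t-interval with df = n - 1 = 25 - 1 = 24.

For 95% confidence with df = 24, t* = 2.064 (from t-table)

Standard error: SE = s/√n = 10/√25 = 2.000000

Margin of error: E = t* × SE = 2.064 × 2.000000 = 4.1280

T-interval: x̄ ± E = 55 ± 4.1280 = (50.8720, 59.1280)

Rounded to 2 decimal places:

(50.87, 59.13)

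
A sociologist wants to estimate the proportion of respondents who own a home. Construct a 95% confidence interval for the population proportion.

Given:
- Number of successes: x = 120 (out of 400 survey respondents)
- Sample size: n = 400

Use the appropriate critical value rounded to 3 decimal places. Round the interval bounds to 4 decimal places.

Sample proportion: p̂ = 120/400 = 0.300000

Check conditions for normal approximation:
  np̂ = 120 ≥ 10 ✓
  n(1-p̂) = 280 ≥ 10 ✓

The sample is large enough, so use a z-interval (normal approximation) for the proportion.

For 95% confidence, z* = 1.96 (from standard normal table)

Standard error: SE = √(p̂(1-p̂)/n) = √(0.300000×0.700000/400) = 0.02291288

Margin of error: E = z* × SE = 1.96 × 0.02291288 = 0.044909

Z-interval: p̂ ± E = 0.300000 ± 0.044909 = (0.255091, 0.344909)

Rounded to 4 decimal places:

(0.2551, 0.3449)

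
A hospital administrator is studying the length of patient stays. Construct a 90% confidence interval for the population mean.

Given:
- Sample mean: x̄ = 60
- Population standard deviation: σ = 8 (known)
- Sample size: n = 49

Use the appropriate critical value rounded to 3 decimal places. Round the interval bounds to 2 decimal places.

The population standard deviation σ is known, so use a z-interval (standard normal critical value).

For 90% confidence, z* = 1.645 (from standard normal table)

Standard error: SE = σ/√n = 8/√49 = 1.142857

Margin of error: E = z* × SE = 1.645 × 1.142857 = 1.8800

Z-interval: x̄ ± E = 60 ± 1.8800 = (58.1200, 61.8800)

Rounded to 2 decimal places:

(58.12, 61.88)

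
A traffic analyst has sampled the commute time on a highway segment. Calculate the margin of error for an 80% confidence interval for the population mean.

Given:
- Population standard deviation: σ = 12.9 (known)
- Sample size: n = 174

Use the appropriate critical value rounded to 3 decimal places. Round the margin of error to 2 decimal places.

The population standard deviation σ is known, so use the z-interval margin of error formula.

For 80% confidence, z* = 1.282 (from standard normal table)

Margin of error formula for z-interval: E = z* × σ/√n

E = 1.282 × 12.9/√174
  = 1.282 × 0.977946
  = 1.2537

Rounded to 2 decimal places:

1.25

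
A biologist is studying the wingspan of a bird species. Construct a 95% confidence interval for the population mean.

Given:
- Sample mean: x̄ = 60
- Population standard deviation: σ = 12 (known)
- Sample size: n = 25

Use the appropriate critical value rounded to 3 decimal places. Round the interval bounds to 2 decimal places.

The population standard deviation σ is known, so use a z-interval (standard normal critical value).

For 95% confidence, z* = 1.96 (from standard normal table)

Standard error: SE = σ/√n = 12/√25 = 2.400000

Margin of error: E = z* × SE = 1.96 × 2.400000 = 4.7040

Z-interval: x̄ ± E = 60 ± 4.7040 = (55.2960, 64.7040)

Rounded to 2 decimal places:

(55.30, 64.70)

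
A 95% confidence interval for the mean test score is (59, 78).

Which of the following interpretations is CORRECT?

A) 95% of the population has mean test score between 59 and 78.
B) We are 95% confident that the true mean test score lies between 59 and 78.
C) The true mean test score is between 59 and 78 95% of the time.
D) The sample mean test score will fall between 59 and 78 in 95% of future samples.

A confidence interval represents our confidence in the procedure, not a probability statement about the parameter.

Key concept: If we repeated this sampling process many times and computed a 95% CI each time, about 95% of those intervals would contain the true population parameter.

For this specific interval (59, 78):
- Midpoint (point estimate): 68.5
- Margin of error: 9.5

The correct interpretation is the one stating confidence that the true parameter lies in the interval — option B.

B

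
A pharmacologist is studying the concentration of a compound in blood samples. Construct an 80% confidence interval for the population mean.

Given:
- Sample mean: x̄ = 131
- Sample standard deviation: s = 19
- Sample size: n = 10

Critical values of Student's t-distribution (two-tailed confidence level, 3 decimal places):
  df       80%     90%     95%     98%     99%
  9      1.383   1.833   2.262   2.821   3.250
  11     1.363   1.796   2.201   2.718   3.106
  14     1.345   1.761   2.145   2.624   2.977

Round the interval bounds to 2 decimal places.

The population standard deviation σ is unknown (only the sample standard deviation s is given), so use a t-interval with df = n - 1 = 10 - 1 = 9.

For 80% confidence with df = 9, t* = 1.383 (from t-table)

Standard error: SE = s/√n = 19/√10 = 6.008328

Margin of error: E = t* × SE = 1.383 × 6.008328 = 8.3095

T-interval: x̄ ± E = 131 ± 8.3095 = (122.6905, 139.3095)

Rounded to 2 decimal places:

(122.69, 139.31)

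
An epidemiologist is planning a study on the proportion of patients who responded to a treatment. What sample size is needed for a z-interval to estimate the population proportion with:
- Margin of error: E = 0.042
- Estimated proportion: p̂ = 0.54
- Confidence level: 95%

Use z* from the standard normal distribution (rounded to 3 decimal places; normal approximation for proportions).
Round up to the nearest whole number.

Using z* for proportion z-interval (normal approximation).

For 95% confidence, z* = 1.96 (from standard normal table)

Sample size formula for proportion z-interval: n = z*²p̂(1-p̂)/E²

n = 1.96² × 0.54 × 0.46 / 0.042²
  = 3.8416 × 0.2484 / 0.001764
  = 540.9600

Round up to the nearest whole number: n = 541

541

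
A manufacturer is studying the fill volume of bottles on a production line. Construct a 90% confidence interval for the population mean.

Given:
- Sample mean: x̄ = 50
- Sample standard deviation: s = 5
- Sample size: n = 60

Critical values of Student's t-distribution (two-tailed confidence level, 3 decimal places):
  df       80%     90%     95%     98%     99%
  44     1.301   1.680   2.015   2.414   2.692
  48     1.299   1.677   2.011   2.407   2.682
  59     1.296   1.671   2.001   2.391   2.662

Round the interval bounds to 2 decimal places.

The population standard deviation σ is unknown (only the sample standard deviation s is given), so use a t-interval with df = n - 1 = 60 - 1 = 59.

For 90% confidence with df = 59, t* = 1.671 (from t-table)

Standard error: SE = s/√n = 5/√60 = 0.645497

Margin of error: E = t* × SE = 1.671 × 0.645497 = 1.0786

T-interval: x̄ ± E = 50 ± 1.0786 = (48.9214, 51.0786)

Rounded to 2 decimal places:

(48.92, 51.08)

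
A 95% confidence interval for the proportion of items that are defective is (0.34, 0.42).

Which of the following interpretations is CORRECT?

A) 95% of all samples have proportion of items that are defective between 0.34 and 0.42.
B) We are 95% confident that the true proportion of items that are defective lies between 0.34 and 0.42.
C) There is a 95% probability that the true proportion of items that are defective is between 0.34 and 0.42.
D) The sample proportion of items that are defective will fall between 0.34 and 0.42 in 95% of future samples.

A confidence interval represents our confidence in the procedure, not a probability statement about the parameter.

Key concept: If we repeated this sampling process many times and computed a 95% CI each time, about 95% of those intervals would contain the true population parameter.

For this specific interval (0.34, 0.42):
- Midpoint (point estimate): 0.38
- Margin of error: 0.04

The correct interpretation is the one stating confidence that the true parameter lies in the interval — option B.

B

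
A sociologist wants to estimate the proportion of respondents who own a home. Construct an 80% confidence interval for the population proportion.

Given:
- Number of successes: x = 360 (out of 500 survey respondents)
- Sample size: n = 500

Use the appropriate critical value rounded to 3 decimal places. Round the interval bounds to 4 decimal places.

Sample proportion: p̂ = 360/500 = 0.720000

Check conditions for normal approximation:
  np̂ = 360 ≥ 10 ✓
  n(1-p̂) = 140 ≥ 10 ✓

The sample is large enough, so use a z-interval (normal approximation) for the proportion.

For 80% confidence, z* = 1.282 (from standard normal table)

Standard error: SE = √(p̂(1-p̂)/n) = √(0.720000×0.280000/500) = 0.02007984

Margin of error: E = z* × SE = 1.282 × 0.02007984 = 0.025742

Z-interval: p̂ ± E = 0.720000 ± 0.025742 = (0.694258, 0.745742)

Rounded to 4 decimal places:

(0.6943, 0.7457)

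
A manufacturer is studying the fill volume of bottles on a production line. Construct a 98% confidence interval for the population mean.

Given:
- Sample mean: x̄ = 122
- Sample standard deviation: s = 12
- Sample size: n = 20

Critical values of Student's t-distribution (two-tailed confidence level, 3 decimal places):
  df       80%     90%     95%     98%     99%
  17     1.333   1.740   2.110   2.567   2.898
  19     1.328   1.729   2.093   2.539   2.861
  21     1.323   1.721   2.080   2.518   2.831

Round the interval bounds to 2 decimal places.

The population standard deviation σ is unknown (only the sample standard deviation s is given), so use a t-interval with df = n - 1 = 20 - 1 = 19.

For 98% confidence with df = 19, t* = 2.539 (from t-table)

Standard error: SE = s/√n = 12/√20 = 2.683282

Margin of error: E = t* × SE = 2.539 × 2.683282 = 6.8129

T-interval: x̄ ± E = 122 ± 6.8129 = (115.1871, 128.8129)

Rounded to 2 decimal places:

(115.19, 128.81)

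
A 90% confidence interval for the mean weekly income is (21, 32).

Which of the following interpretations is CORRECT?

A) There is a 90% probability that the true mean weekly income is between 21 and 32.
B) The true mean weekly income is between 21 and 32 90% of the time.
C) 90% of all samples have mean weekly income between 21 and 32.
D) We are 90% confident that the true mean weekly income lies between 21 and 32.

A confidence interval represents our confidence in the procedure, not a probability statement about the parameter.

Key concept: If we repeated this sampling process many times and computed a 90% CI each time, about 90% of those intervals would contain the true population parameter.

For this specific interval (21, 32):
- Midpoint (point estimate): 26.5
- Margin of error: 5.5

The correct interpretation is the one stating confidence that the true parameter lies in the interval — option D.

D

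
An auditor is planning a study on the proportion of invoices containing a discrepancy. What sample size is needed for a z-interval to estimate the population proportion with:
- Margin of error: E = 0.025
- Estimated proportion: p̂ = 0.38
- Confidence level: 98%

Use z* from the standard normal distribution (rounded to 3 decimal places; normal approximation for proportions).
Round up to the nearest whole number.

Using z* for proportion z-interval (normal approximation).

For 98% confidence, z* = 2.326 (from standard normal table)

Sample size formula for proportion z-interval: n = z*²p̂(1-p̂)/E²

n = 2.326² × 0.38 × 0.62 / 0.025²
  = 5.410276 × 0.2356 / 0.000625
  = 2039.4576

Round up to the nearest whole number: n = 2040

2040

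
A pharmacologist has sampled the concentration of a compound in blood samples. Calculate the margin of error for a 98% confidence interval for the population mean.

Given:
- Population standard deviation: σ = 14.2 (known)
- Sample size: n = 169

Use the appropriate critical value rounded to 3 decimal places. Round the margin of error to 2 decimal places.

The population standard deviation σ is known, so use the z-interval margin of error formula.

For 98% confidence, z* = 2.326 (from standard normal table)

Margin of error formula for z-interval: E = z* × σ/√n

E = 2.326 × 14.2/√169
  = 2.326 × 1.092308
  = 2.5407

Rounded to 2 decimal places:

2.54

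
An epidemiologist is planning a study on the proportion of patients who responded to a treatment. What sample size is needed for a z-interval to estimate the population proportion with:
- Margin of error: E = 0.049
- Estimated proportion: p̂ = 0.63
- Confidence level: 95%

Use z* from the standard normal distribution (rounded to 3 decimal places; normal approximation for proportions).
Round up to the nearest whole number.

Using z* for proportion z-interval (normal approximation).

For 95% confidence, z* = 1.96 (from standard normal table)

Sample size formula for proportion z-interval: n = z*²p̂(1-p̂)/E²

n = 1.96² × 0.63 × 0.37 / 0.049²
  = 3.8416 × 0.2331 / 0.002401
  = 372.9600

Round up to the nearest whole number: n = 373

373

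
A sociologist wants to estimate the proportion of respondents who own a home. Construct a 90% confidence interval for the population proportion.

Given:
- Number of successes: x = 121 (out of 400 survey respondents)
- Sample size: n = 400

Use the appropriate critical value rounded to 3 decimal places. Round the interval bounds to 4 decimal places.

Sample proportion: p̂ = 121/400 = 0.302500

Check conditions for normal approximation:
  np̂ = 121 ≥ 10 ✓
  n(1-p̂) = 279 ≥ 10 ✓

The sample is large enough, so use a z-interval (normal approximation) for the proportion.

For 90% confidence, z* = 1.645 (from standard normal table)

Standard error: SE = √(p̂(1-p̂)/n) = √(0.302500×0.697500/400) = 0.02296703

Margin of error: E = z* × SE = 1.645 × 0.02296703 = 0.037781

Z-interval: p̂ ± E = 0.302500 ± 0.037781 = (0.264719, 0.340281)

Rounded to 4 decimal places:

(0.2647, 0.3403)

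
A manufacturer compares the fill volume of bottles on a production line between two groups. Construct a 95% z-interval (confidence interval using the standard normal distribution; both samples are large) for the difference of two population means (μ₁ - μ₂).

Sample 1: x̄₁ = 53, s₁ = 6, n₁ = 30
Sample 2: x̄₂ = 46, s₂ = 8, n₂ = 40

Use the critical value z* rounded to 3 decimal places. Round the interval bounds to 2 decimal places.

Both samples are large (n₁ = 30 ≥ 30, n₂ = 40 ≥ 30), so a z-interval for the difference of means applies.

Point estimate: x̄₁ - x̄₂ = 53 - 46 = 7

Standard error: SE = √(s₁²/n₁ + s₂²/n₂)
= √(6²/30 + 8²/40)
= √(1.200000 + 1.600000)
= 1.673320

For 95% confidence, z* = 1.96 (from standard normal table)
Margin of error: E = z* × SE = 1.96 × 1.673320 = 3.2797

Z-interval: (x̄₁ - x̄₂) ± E = 7 ± 3.2797 = (3.7203, 10.2797)

Rounded to 2 decimal places:

(3.72, 10.28)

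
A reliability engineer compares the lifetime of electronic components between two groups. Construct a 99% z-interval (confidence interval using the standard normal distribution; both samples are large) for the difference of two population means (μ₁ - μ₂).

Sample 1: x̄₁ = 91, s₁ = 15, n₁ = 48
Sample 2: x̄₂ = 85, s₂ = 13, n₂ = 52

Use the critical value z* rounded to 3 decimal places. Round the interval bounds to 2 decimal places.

Both samples are large (n₁ = 48 ≥ 30, n₂ = 52 ≥ 30), so a z-interval for the difference of means applies.

Point estimate: x̄₁ - x̄₂ = 91 - 85 = 6

Standard error: SE = √(s₁²/n₁ + s₂²/n₂)
= √(15²/48 + 13²/52)
= √(4.687500 + 3.250000)
= 2.817357

For 99% confidence, z* = 2.576 (from standard normal table)
Margin of error: E = z* × SE = 2.576 × 2.817357 = 7.2575

Z-interval: (x̄₁ - x̄₂) ± E = 6 ± 7.2575 = (-1.2575, 13.2575)

Rounded to 2 decimal places:

(-1.26, 13.26)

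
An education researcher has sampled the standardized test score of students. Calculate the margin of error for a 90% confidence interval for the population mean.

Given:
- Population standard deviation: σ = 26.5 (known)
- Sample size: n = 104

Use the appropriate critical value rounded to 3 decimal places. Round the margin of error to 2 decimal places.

The population standard deviation σ is known, so use the z-interval margin of error formula.

For 90% confidence, z* = 1.645 (from standard normal table)

Margin of error formula for z-interval: E = z* × σ/√n

E = 1.645 × 26.5/√104
  = 1.645 × 2.598539
  = 4.2746

Rounded to 2 decimal places:

4.27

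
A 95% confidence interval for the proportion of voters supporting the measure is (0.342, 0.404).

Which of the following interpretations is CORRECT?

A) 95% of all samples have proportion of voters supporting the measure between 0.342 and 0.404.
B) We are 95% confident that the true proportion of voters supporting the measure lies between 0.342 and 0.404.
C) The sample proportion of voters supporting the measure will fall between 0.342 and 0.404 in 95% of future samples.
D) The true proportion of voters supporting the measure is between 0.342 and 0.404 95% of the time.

A confidence interval represents our confidence in the procedure, not a probability statement about the parameter.

Key concept: If we repeated this sampling process many times and computed a 95% CI each time, about 95% of those intervals would contain the true population parameter.

For this specific interval (0.342, 0.404):
- Midpoint (point estimate): 0.373
- Margin of error: 0.031

The correct interpretation is the one stating confidence that the true parameter lies in the interval — option B.

B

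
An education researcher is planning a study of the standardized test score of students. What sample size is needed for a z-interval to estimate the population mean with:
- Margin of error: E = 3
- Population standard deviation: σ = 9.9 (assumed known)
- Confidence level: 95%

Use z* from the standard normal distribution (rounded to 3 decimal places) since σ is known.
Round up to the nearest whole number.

Using z* since population σ is known (z-interval formula).

For 95% confidence, z* = 1.96 (from standard normal table)

Sample size formula for z-interval: n = (z*σ/E)²

n = (1.96 × 9.9 / 3)²
  = (6.468000)²
  = 41.8350

Round up to the nearest whole number: n = 42

42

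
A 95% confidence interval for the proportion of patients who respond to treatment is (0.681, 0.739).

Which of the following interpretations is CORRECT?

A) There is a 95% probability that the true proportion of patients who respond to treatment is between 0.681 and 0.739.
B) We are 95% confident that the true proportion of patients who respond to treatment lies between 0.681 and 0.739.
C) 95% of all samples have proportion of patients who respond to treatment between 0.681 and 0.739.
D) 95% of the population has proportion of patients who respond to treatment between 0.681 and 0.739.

A confidence interval represents our confidence in the procedure, not a probability statement about the parameter.

Key concept: If we repeated this sampling process many times and computed a 95% CI each time, about 95% of those intervals would contain the true population parameter.

For this specific interval (0.681, 0.739):
- Midpoint (point estimate): 0.71
- Margin of error: 0.029

The correct interpretation is the one stating confidence that the true parameter lies in the interval — option B.

B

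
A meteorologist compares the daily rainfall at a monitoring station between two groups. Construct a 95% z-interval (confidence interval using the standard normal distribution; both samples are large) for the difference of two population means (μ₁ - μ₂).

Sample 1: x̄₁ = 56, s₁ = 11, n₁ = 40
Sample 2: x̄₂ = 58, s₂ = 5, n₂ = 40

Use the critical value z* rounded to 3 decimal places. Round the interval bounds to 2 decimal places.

Both samples are large (n₁ = 40 ≥ 30, n₂ = 40 ≥ 30), so a z-interval for the difference of means applies.

Point estimate: x̄₁ - x̄₂ = 56 - 58 = -2

Standard error: SE = √(s₁²/n₁ + s₂²/n₂)
= √(11²/40 + 5²/40)
= √(3.025000 + 0.625000)
= 1.910497

For 95% confidence, z* = 1.96 (from standard normal table)
Margin of error: E = z* × SE = 1.96 × 1.910497 = 3.7446

Z-interval: (x̄₁ - x̄₂) ± E = -2 ± 3.7446 = (-5.7446, 1.7446)

Rounded to 2 decimal places:

(-5.74, 1.74)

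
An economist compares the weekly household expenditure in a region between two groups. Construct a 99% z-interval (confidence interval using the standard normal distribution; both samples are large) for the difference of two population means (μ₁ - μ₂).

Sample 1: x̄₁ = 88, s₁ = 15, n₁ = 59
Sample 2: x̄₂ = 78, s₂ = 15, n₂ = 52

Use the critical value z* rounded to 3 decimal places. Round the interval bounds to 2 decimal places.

Both samples are large (n₁ = 59 ≥ 30, n₂ = 52 ≥ 30), so a z-interval for the difference of means applies.

Point estimate: x̄₁ - x̄₂ = 88 - 78 = 10

Standard error: SE = √(s₁²/n₁ + s₂²/n₂)
= √(15²/59 + 15²/52)
= √(3.813559 + 4.326923)
= 2.853153

For 99% confidence, z* = 2.576 (from standard normal table)
Margin of error: E = z* × SE = 2.576 × 2.853153 = 7.3497

Z-interval: (x̄₁ - x̄₂) ± E = 10 ± 7.3497 = (2.6503, 17.3497)

Rounded to 2 decimal places:

(2.65, 17.35)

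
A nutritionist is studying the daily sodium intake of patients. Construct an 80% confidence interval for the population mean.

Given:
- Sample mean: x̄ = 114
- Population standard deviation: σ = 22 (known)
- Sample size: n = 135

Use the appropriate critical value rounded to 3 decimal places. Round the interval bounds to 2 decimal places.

The population standard deviation σ is known, so use a z-interval (standard normal critical value).

For 80% confidence, z* = 1.282 (from standard normal table)

Standard error: SE = σ/√n = 22/√135 = 1.893459

Margin of error: E = z* × SE = 1.282 × 1.893459 = 2.4274

Z-interval: x̄ ± E = 114 ± 2.4274 = (111.5726, 116.4274)

Rounded to 2 decimal places:

(111.57, 116.43)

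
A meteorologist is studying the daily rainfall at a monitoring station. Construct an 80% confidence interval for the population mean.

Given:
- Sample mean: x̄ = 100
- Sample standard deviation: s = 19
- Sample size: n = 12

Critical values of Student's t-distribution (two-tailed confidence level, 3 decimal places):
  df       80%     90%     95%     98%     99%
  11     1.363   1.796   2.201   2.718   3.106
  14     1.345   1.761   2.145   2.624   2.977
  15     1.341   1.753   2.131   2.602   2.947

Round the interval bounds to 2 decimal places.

The population standard deviation σ is unknown (only the sample standard deviation s is given), so use a t-interval with df = n - 1 = 12 - 1 = 11.

For 80% confidence with df = 11, t* = 1.363 (from t-table)

Standard error: SE = s/√n = 19/√12 = 5.484828

Margin of error: E = t* × SE = 1.363 × 5.484828 = 7.4758

T-interval: x̄ ± E = 100 ± 7.4758 = (92.5242, 107.4758)

Rounded to 2 decimal places:

(92.52, 107.48)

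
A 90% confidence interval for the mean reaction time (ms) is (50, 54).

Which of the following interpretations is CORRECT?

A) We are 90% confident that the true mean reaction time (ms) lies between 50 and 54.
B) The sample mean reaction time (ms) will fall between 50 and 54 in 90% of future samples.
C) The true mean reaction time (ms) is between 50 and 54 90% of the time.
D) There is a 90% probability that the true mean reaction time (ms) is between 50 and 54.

A confidence interval represents our confidence in the procedure, not a probability statement about the parameter.

Key concept: If we repeated this sampling process many times and computed a 90% CI each time, about 90% of those intervals would contain the true population parameter.

For this specific interval (50, 54):
- Midpoint (point estimate): 52
- Margin of error: 2

The correct interpretation is the one stating confidence that the true parameter lies in the interval — option A.

A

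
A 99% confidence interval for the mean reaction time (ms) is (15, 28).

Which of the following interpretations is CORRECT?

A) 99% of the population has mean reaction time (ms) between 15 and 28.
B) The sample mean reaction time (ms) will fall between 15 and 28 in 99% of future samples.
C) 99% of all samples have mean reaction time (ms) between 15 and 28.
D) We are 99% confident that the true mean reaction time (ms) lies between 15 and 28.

A confidence interval represents our confidence in the procedure, not a probability statement about the parameter.

Key concept: If we repeated this sampling process many times and computed a 99% CI each time, about 99% of those intervals would contain the true population parameter.

For this specific interval (15, 28):
- Midpoint (point estimate): 21.5
- Margin of error: 6.5

The correct interpretation is the one stating confidence that the true parameter lies in the interval — option D.

D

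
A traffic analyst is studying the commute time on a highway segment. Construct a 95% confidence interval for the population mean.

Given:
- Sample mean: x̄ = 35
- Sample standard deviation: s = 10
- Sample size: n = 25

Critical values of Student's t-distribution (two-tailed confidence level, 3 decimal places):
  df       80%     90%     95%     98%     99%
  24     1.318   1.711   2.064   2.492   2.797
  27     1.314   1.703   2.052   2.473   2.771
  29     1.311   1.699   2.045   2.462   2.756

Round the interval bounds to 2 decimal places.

The population standard deviation σ is unknown (only the sample standard deviation s is given), so use a t-interval with df = n - 1 = 25 - 1 = 24.

For 95% confidence with df = 24, t* = 2.064 (from t-table)

Standard error: SE = s/√n = 10/√25 = 2.000000

Margin of error: E = t* × SE = 2.064 × 2.000000 = 4.1280

T-interval: x̄ ± E = 35 ± 4.1280 = (30.8720, 39.1280)

Rounded to 2 decimal places:

(30.87, 39.13)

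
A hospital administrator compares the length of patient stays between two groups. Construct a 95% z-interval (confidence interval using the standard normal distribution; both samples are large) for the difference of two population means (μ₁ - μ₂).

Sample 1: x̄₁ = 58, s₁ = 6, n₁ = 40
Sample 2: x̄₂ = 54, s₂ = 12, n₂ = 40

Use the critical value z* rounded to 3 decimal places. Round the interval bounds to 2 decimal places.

Both samples are large (n₁ = 40 ≥ 30, n₂ = 40 ≥ 30), so a z-interval for the difference of means applies.

Point estimate: x̄₁ - x̄₂ = 58 - 54 = 4

Standard error: SE = √(s₁²/n₁ + s₂²/n₂)
= √(6²/40 + 12²/40)
= √(0.900000 + 3.600000)
= 2.121320

For 95% confidence, z* = 1.96 (from standard normal table)
Margin of error: E = z* × SE = 1.96 × 2.121320 = 4.1578

Z-interval: (x̄₁ - x̄₂) ± E = 4 ± 4.1578 = (-0.1578, 8.1578)

Rounded to 2 decimal places:

(-0.16, 8.16)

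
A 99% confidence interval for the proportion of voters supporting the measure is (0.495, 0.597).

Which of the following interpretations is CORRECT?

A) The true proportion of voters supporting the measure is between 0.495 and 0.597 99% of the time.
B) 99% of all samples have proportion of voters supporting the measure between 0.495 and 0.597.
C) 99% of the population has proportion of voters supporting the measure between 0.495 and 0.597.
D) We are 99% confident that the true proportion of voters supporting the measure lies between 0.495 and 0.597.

A confidence interval represents our confidence in the procedure, not a probability statement about the parameter.

Key concept: If we repeated this sampling process many times and computed a 99% CI each time, about 99% of those intervals would contain the true population parameter.

For this specific interval (0.495, 0.597):
- Midpoint (point estimate): 0.546
- Margin of error: 0.051

The correct interpretation is the one stating confidence that the true parameter lies in the interval — option D.

D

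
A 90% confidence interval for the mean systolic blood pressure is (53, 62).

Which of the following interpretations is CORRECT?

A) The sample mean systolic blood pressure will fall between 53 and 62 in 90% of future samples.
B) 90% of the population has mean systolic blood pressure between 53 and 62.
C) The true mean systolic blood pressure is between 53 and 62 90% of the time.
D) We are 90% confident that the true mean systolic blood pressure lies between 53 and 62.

A confidence interval represents our confidence in the procedure, not a probability statement about the parameter.

Key concept: If we repeated this sampling process many times and computed a 90% CI each time, about 90% of those intervals would contain the true population parameter.

For this specific interval (53, 62):
- Midpoint (point estimate): 57.5
- Margin of error: 4.5

The correct interpretation is the one stating confidence that the true parameter lies in the interval — option D.

D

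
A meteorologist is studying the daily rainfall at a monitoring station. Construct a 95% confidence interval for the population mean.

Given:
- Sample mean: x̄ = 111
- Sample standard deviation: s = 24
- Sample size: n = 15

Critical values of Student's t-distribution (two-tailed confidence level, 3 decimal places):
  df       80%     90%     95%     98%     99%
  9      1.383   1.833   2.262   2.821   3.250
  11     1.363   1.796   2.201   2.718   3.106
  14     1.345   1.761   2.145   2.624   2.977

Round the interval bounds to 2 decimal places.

The population standard deviation σ is unknown (only the sample standard deviation s is given), so use a t-interval with df = n - 1 = 15 - 1 = 14.

For 95% confidence with df = 14, t* = 2.145 (from t-table)

Standard error: SE = s/√n = 24/√15 = 6.196773

Margin of error: E = t* × SE = 2.145 × 6.196773 = 13.2921

T-interval: x̄ ± E = 111 ± 13.2921 = (97.7079, 124.2921)

Rounded to 2 decimal places:

(97.71, 124.29)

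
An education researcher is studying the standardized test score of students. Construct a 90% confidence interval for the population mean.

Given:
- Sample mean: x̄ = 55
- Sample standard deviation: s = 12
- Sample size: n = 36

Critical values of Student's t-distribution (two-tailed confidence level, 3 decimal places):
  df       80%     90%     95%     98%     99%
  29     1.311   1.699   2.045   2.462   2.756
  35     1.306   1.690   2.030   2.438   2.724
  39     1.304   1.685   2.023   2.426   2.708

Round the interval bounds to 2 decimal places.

The population standard deviation σ is unknown (only the sample standard deviation s is given), so use a t-interval with df = n - 1 = 36 - 1 = 35.

For 90% confidence with df = 35, t* = 1.690 (from t-table)

Standard error: SE = s/√n = 12/√36 = 2.000000

Margin of error: E = t* × SE = 1.690 × 2.000000 = 3.3800

T-interval: x̄ ± E = 55 ± 3.3800 = (51.6200, 58.3800)

Rounded to 2 decimal places:

(51.62, 58.38)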